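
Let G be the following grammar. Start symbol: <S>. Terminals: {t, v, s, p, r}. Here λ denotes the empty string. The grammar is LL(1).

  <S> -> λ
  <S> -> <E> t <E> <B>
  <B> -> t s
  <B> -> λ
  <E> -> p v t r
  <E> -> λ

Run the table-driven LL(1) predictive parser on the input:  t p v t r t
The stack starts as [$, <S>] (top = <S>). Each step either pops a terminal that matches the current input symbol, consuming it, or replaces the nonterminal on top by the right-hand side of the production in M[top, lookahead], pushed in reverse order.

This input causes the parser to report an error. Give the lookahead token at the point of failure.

step 1: stack=$ <S>  input=t p v t r t $  — expand <S> -> <E> t <E> <B>
step 2: stack=$ <B> <E> t <E>  input=t p v t r t $  — expand <E> -> λ
step 3: stack=$ <B> <E> t  input=t p v t r t $  — match t
step 4: stack=$ <B> <E>  input=p v t r t $  — expand <E> -> p v t r
step 5: stack=$ <B> r t v p  input=p v t r t $  — match p
step 6: stack=$ <B> r t v  input=v t r t $  — match v
step 7: stack=$ <B> r t  input=t r t $  — match t
step 8: stack=$ <B> r  input=r t $  — match r
step 9: stack=$ <B>  input=t $  — expand <B> -> t s
step 10: stack=$ s t  input=t $  — match t
step 11: stack=$ s  input=$  — error: top is terminal s but lookahead is $

$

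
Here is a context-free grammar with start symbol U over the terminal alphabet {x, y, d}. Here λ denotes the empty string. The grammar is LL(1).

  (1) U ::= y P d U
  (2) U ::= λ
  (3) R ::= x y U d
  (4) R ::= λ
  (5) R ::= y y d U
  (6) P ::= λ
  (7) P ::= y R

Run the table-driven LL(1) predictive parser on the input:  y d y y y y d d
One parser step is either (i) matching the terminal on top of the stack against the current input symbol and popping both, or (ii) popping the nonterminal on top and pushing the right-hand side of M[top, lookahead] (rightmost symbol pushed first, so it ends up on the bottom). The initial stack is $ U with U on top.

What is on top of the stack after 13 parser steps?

d

step 1: stack=$ U  input=y d y y y y d d $  — expand U ::= y P d U
step 2: stack=$ U d P y  input=y d y y y y d d $  — match y
step 3: stack=$ U d P  input=d y y y y d d $  — expand P ::= λ
step 4: stack=$ U d  input=d y y y y d d $  — match d
step 5: stack=$ U  input=y y y y d d $  — expand U ::= y P d U
step 6: stack=$ U d P y  input=y y y y d d $  — match y
step 7: stack=$ U d P  input=y y y d d $  — expand P ::= y R
step 8: stack=$ U d R y  input=y y y d d $  — match y
step 9: stack=$ U d R  input=y y d d $  — expand R ::= y y d U
step 10: stack=$ U d U d y y  input=y y d d $  — match y
step 11: stack=$ U d U d y  input=y d d $  — match y
step 12: stack=$ U d U d  input=d d $  — match d
step 13: stack=$ U d U  input=d $  — expand U ::= λ
Stack after step 13: $ U d (top = d).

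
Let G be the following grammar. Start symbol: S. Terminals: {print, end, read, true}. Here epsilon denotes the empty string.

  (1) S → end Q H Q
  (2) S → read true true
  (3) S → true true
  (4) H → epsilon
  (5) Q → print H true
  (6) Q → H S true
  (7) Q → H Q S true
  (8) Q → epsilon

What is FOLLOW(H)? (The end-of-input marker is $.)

FIRST(S): from S→end Q H Q we get {end}; from S→read true true we get {read}; from S→true true we get {true}. So FIRST(S) = {end, read, true}.
FIRST(H): from H→epsilon we get {epsilon}. So FIRST(H) = {epsilon}.
FIRST(Q): from Q→print H true we get {print}; from Q→H S true we get {end, read, true}; from Q→H Q S true we get {end, print, read, true}; from Q→epsilon we get {epsilon}. So FIRST(Q) = {epsilon, end, print, read, true}.
FOLLOW(S) includes $ since S is the start symbol.
FOLLOW(S): in Q→H S true, S is followed by true with FIRST {true}; in Q→H Q S true, S is followed by true with FIRST {true}. Thus FOLLOW(S) = {$, true}.
FOLLOW(H): in S→end Q H Q, H is followed by Q with FIRST {epsilon, end, print, read, true}; in S→end Q H Q, the suffix after H is nullable, so FOLLOW(H) ⊇ FOLLOW(S) = {$, true}; in Q→print H true, H is followed by true with FIRST {true}; in Q→H S true, H is followed by S true with FIRST {end, read, true}; in Q→H Q S true, H is followed by Q S true with FIRST {end, print, read, true}. Thus FOLLOW(H) = {$, end, print, read, true}.
FOLLOW(Q): in S→end Q H Q (occurrence 1), Q is followed by H Q with FIRST {epsilon, end, print, read, true}; in S→end Q H Q (occurrence 1), the suffix after Q is nullable, so FOLLOW(Q) ⊇ FOLLOW(S) = {$, true}; in S→end Q H Q (occurrence 2), the suffix after Q is empty, so FOLLOW(Q) ⊇ FOLLOW(S) = {$, true}; in Q→H Q S true, Q is followed by S true with FIRST {end, read, true}. Thus FOLLOW(Q) = {$, end, print, read, true}.

{$, end, print, read, true}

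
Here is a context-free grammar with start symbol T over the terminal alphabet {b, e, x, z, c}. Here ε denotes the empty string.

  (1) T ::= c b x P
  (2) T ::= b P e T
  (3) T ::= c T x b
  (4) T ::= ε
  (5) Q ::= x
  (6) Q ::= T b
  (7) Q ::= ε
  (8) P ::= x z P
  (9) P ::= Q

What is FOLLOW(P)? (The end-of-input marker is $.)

{$, b, e, x}

FIRST(T): from T::=c b x P we get {c}; from T::=b P e T we get {b}; from T::=c T x b we get {c}; from T::=ε we get {ε}. So FIRST(T) = {ε, b, c}.
FIRST(Q): from Q::=x we get {x}; from Q::=T b we get {b, c}; from Q::=ε we get {ε}. So FIRST(Q) = {ε, b, c, x}.
FIRST(P): from P::=x z P we get {x}; from P::=Q we get {ε, b, c, x}. So FIRST(P) = {ε, b, c, x}.
FOLLOW(T) includes $ since T is the start symbol.
FOLLOW(T): in T::=b P e T, the suffix after T is empty (adds nothing new); in T::=c T x b, T is followed by x b with FIRST {x}; in Q::=T b, T is followed by b with FIRST {b}. Thus FOLLOW(T) = {$, b, x}.
FOLLOW(P): in T::=c b x P, the suffix after P is empty, so FOLLOW(P) ⊇ FOLLOW(T) = {$, b, x}; in T::=b P e T, P is followed by e T with FIRST {e}; in P::=x z P, the suffix after P is empty (adds nothing new). Thus FOLLOW(P) = {$, b, e, x}.
FOLLOW(Q): in P::=Q, the suffix after Q is empty, so FOLLOW(Q) ⊇ FOLLOW(P) = {$, b, e, x}. Thus FOLLOW(Q) = {$, b, e, x}.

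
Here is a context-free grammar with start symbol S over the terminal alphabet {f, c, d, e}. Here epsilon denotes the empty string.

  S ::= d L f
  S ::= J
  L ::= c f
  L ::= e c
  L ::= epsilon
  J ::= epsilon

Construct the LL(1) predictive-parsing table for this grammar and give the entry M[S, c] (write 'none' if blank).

FIRST(L) = {epsilon, c, e}
FIRST(J) = {epsilon}
FIRST(S) = {epsilon, d}  (via J)
FOLLOW(S) includes $ since S is the start symbol.
FOLLOW(S): S appears on no right-hand side. Thus FOLLOW(S) = {$}.
For S ::= d L f: FIRST(d L f) = {d}, so it goes in M[S, t] for t ∈ {d}.
For S ::= J: FIRST(J) = {epsilon}, so it goes in M[S, t] for t ∈ {}; since epsilon ∈ FIRST, also for every t ∈ FOLLOW(S) = {$}.
None of these place a production in M[S, c].

none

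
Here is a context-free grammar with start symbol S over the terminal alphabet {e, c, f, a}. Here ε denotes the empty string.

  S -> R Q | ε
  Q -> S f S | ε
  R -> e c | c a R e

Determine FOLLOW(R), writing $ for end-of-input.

{$, c, e, f}

FIRST(R) = {c, e}
FIRST(S) = {ε, c, e}  (via R Q)
FIRST(Q) = {ε, c, e, f}  (via S f S)
FOLLOW(S) includes $ since S is the start symbol.
FOLLOW(S): in Q->S f S (occurrence 1), S is followed by f S with FIRST {f}; in Q->S f S (occurrence 2), the suffix after S is empty, so FOLLOW(S) ⊇ FOLLOW(Q) = {$, f}. Thus FOLLOW(S) = {$, f}.
FOLLOW(Q): in S->R Q, the suffix after Q is empty, so FOLLOW(Q) ⊇ FOLLOW(S) = {$, f}. Thus FOLLOW(Q) = {$, f}.
FOLLOW(R): in S->R Q, R is followed by Q with FIRST {ε, c, e, f}; in S->R Q, the suffix after R is nullable, so FOLLOW(R) ⊇ FOLLOW(S) = {$, f}; in R->c a R e, R is followed by e with FIRST {e}. Thus FOLLOW(R) = {$, c, e, f}.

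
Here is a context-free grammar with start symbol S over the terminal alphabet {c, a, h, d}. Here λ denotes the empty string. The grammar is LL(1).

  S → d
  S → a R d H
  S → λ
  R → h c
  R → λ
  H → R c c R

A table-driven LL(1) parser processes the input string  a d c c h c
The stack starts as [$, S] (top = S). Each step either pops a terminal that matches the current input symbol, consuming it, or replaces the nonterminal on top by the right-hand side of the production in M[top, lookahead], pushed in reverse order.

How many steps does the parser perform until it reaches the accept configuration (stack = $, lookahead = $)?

step 1: stack=$ S  input=a d c c h c $  — expand S → a R d H
step 2: stack=$ H d R a  input=a d c c h c $  — match a
step 3: stack=$ H d R  input=d c c h c $  — expand R → λ
step 4: stack=$ H d  input=d c c h c $  — match d
step 5: stack=$ H  input=c c h c $  — expand H → R c c R
step 6: stack=$ R c c R  input=c c h c $  — expand R → λ
step 7: stack=$ R c c  input=c c h c $  — match c
step 8: stack=$ R c  input=c h c $  — match c
step 9: stack=$ R  input=h c $  — expand R → h c
step 10: stack=$ c h  input=h c $  — match h
step 11: stack=$ c  input=c $  — match c
Accept reached after 11 steps.

11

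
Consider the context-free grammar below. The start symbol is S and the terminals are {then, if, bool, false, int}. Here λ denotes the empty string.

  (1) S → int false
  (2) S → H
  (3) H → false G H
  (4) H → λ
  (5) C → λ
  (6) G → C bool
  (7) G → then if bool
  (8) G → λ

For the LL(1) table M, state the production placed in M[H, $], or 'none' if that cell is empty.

H → λ

FIRST(H) = {λ, false}
FIRST(C) = {λ}
FIRST(S) = {λ, false, int}  (via H)
FIRST(G) = {λ, bool, then}  (via C bool)
FOLLOW(S) includes $ since S is the start symbol.
FOLLOW(S): S appears on no right-hand side. Thus FOLLOW(S) = {$}.
FOLLOW(H): in S→H, the suffix after H is empty, so FOLLOW(H) ⊇ FOLLOW(S) = {$}; in H→false G H, the suffix after H is empty (adds nothing new). Thus FOLLOW(H) = {$}.
For H → false G H: FIRST(false G H) = {false}, so it goes in M[H, t] for t ∈ {false}.
For H → λ: FIRST(λ) = {λ}, so it goes in M[H, t] for t ∈ {}; since λ ∈ FIRST, also for every t ∈ FOLLOW(H) = {$}.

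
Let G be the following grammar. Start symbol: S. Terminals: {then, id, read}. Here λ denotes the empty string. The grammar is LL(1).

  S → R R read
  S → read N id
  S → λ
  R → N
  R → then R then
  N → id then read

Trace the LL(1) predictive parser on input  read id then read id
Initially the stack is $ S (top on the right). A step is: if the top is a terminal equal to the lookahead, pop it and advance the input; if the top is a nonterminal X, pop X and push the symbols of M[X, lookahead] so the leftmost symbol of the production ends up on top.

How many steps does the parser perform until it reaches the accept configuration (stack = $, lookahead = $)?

7

     Stack              Input                   Action
  1  $ S                read id then read id $  expand S → read N id
  2  $ id N read        read id then read id $  match read
  3  $ id N             id then read id $       expand N → id then read
  4  $ id read then id  id then read id $       match id
  5  $ id read then     then read id $          match then
  6  $ id read          read id $               match read
  7  $ id               id $                    match id
Accept reached after 7 steps.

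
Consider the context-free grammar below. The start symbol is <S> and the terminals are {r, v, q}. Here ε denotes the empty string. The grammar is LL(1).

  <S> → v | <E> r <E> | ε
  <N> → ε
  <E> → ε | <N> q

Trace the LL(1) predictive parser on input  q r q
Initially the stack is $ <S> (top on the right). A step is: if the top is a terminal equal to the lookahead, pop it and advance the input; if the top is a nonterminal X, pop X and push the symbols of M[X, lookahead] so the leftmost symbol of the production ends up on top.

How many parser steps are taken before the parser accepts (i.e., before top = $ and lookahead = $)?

     Stack          Input    Action
  1  $ <S>          q r q $  expand <S> → <E> r <E>
  2  $ <E> r <E>    q r q $  expand <E> → <N> q
  3  $ <E> r q <N>  q r q $  expand <N> → ε
  4  $ <E> r q      q r q $  match q
  5  $ <E> r        r q $    match r
  6  $ <E>          q $      expand <E> → <N> q
  7  $ q <N>        q $      expand <N> → ε
  8  $ q            q $      match q
Accept reached after 8 steps.

8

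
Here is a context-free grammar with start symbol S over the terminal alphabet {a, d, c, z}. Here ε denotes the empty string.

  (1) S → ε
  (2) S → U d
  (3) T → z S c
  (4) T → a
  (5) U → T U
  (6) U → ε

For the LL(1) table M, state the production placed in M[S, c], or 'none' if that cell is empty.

S → ε

FIRST(T): from T→z S c we get {z}; from T→a we get {a}. So FIRST(T) = {a, z}.
FIRST(U): from U→T U we get {a, z}; from U→ε we get {ε}. So FIRST(U) = {ε, a, z}.
FIRST(S): from S→ε we get {ε}; from S→U d we get {a, d, z}. So FIRST(S) = {ε, a, d, z}.
FOLLOW(S) includes $ since S is the start symbol.
FOLLOW(S): in T→z S c, S is followed by c with FIRST {c}. Thus FOLLOW(S) = {$, c}.
For S → ε: FIRST(ε) = {ε}, so it goes in M[S, t] for t ∈ {}; since ε ∈ FIRST, also for every t ∈ FOLLOW(S) = {$, c}.
For S → U d: FIRST(U d) = {a, d, z}, so it goes in M[S, t] for t ∈ {a, d, z}.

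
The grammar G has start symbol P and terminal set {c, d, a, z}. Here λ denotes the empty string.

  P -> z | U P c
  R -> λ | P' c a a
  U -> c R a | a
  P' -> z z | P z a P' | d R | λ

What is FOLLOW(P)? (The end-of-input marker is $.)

{$, c, z}

FIRST(U): from U->c R a we get {c}; from U->a we get {a}. So FIRST(U) = {a, c}.
FIRST(P): from P->z we get {z}; from P->U P c we get {a, c}. So FIRST(P) = {a, c, z}.
FIRST(P'): from P'->z z we get {z}; from P'->P z a P' we get {a, c, z}; from P'->d R we get {d}; from P'->λ we get {λ}. So FIRST(P') = {λ, a, c, d, z}.
FIRST(R): from R->λ we get {λ}; from R->P' c a a we get {a, c, d, z}. So FIRST(R) = {λ, a, c, d, z}.
FOLLOW(P) includes $ since P is the start symbol.
FOLLOW(P): in P->U P c, P is followed by c with FIRST {c}; in P'->P z a P', P is followed by z a P' with FIRST {z}. Thus FOLLOW(P) = {$, c, z}.
FOLLOW(U): in P->U P c, U is followed by P c with FIRST {a, c, z}. Thus FOLLOW(U) = {a, c, z}.
FOLLOW(P'): in R->P' c a a, P' is followed by c a a with FIRST {c}; in P'->P z a P', the suffix after P' is empty (adds nothing new). Thus FOLLOW(P') = {c}.
FOLLOW(R): in U->c R a, R is followed by a with FIRST {a}; in P'->d R, the suffix after R is empty, so FOLLOW(R) ⊇ FOLLOW(P') = {c}. Thus FOLLOW(R) = {a, c}.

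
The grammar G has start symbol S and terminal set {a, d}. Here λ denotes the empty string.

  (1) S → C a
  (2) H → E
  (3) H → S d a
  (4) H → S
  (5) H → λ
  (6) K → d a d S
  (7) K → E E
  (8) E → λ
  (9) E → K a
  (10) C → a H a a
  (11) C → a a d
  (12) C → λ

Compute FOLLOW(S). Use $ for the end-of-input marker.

FIRST(C): from C→a H a a we get {a}; from C→a a d we get {a}; from C→λ we get {λ}. So FIRST(C) = {λ, a}.
FIRST(S): from S→C a we get {a}. So FIRST(S) = {a}.
FIRST(H): from H→E we get {λ, a, d}; from H→S d a we get {a}; from H→S we get {a}; from H→λ we get {λ}. So FIRST(H) = {λ, a, d}.
FIRST(K): from K→d a d S we get {d}; from K→E E we get {λ, a, d}. So FIRST(K) = {λ, a, d}.
FIRST(E): from E→λ we get {λ}; from E→K a we get {a, d}. So FIRST(E) = {λ, a, d}.
FOLLOW(S) includes $ since S is the start symbol.
FOLLOW(H): in C→a H a a, H is followed by a a with FIRST {a}. Thus FOLLOW(H) = {a}.
FOLLOW(K): in E→K a, K is followed by a with FIRST {a}. Thus FOLLOW(K) = {a}.
FOLLOW(S): in H→S d a, S is followed by d a with FIRST {d}; in H→S, the suffix after S is empty, so FOLLOW(S) ⊇ FOLLOW(H) = {a}; in K→d a d S, the suffix after S is empty, so FOLLOW(S) ⊇ FOLLOW(K) = {a}. Thus FOLLOW(S) = {$, a, d}.
FOLLOW(E): in H→E, the suffix after E is empty, so FOLLOW(E) ⊇ FOLLOW(H) = {a}; in K→E E (occurrence 1), E is followed by E with FIRST {λ, a, d}; in K→E E (occurrence 1), the suffix after E is nullable, so FOLLOW(E) ⊇ FOLLOW(K) = {a}; in K→E E (occurrence 2), the suffix after E is empty, so FOLLOW(E) ⊇ FOLLOW(K) = {a}. Thus FOLLOW(E) = {a, d}.
FOLLOW(C): in S→C a, C is followed by a with FIRST {a}. Thus FOLLOW(C) = {a}.

{$, a, d}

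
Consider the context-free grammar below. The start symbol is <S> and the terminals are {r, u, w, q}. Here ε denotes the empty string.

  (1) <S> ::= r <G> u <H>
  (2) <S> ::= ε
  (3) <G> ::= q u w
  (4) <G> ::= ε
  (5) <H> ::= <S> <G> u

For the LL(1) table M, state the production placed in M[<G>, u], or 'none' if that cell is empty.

FIRST(<S>) = {ε, r}
FIRST(<G>) = {ε, q}
FIRST(<H>) = {q, r, u}  (via <S> <G> u)
FOLLOW(<S>) includes $ since <S> is the start symbol.
FOLLOW(<G>): in <S>::=r <G> u <H>, <G> is followed by u <H> with FIRST {u}; in <H>::=<S> <G> u, <G> is followed by u with FIRST {u}. Thus FOLLOW(<G>) = {u}.
For <G> ::= q u w: FIRST(q u w) = {q}, so it goes in M[<G>, t] for t ∈ {q}.
For <G> ::= ε: FIRST(ε) = {ε}, so it goes in M[<G>, t] for t ∈ {}; since ε ∈ FIRST, also for every t ∈ FOLLOW(<G>) = {u}.

<G> ::= ε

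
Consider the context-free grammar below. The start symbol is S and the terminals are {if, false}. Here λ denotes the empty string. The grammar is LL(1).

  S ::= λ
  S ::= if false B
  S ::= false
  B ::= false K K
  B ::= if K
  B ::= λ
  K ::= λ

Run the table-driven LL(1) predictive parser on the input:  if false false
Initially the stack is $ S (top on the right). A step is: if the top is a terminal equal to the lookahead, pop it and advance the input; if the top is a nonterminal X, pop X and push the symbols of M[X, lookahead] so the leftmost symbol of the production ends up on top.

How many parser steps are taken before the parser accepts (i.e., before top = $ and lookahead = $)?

7

step 1: stack=$ S  input=if false false $  — expand S ::= if false B
step 2: stack=$ B false if  input=if false false $  — match if
step 3: stack=$ B false  input=false false $  — match false
step 4: stack=$ B  input=false $  — expand B ::= false K K
step 5: stack=$ K K false  input=false $  — match false
step 6: stack=$ K K  input=$  — expand K ::= λ
step 7: stack=$ K  input=$  — expand K ::= λ
Accept reached after 7 steps.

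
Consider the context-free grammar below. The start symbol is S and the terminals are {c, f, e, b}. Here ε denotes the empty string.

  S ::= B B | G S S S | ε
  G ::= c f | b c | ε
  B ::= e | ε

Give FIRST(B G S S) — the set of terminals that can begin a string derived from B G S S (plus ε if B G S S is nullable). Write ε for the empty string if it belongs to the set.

{ε, b, c, e}

FIRST(G) = {ε, b, c}
FIRST(B) = {ε, e}
FIRST(S) = {ε, b, c, e}  (via B B, G S S S)
FIRST(B G S S): take FIRST of each symbol in turn, carrying on past any symbol whose FIRST contains ε; result {ε, b, c, e}.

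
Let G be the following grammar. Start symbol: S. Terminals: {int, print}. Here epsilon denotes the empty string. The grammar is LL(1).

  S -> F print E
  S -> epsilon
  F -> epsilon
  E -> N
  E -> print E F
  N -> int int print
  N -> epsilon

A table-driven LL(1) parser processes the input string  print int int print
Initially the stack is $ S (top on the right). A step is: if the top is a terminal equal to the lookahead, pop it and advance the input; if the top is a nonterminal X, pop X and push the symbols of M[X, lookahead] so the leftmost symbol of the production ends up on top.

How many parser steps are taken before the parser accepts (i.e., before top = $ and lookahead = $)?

     Stack            Input                  Action
  1  $ S              print int int print $  expand S -> F print E
  2  $ E print F      print int int print $  expand F -> epsilon
  3  $ E print        print int int print $  match print
  4  $ E              int int print $        expand E -> N
  5  $ N              int int print $        expand N -> int int print
  6  $ print int int  int int print $        match int
  7  $ print int      int print $            match int
  8  $ print          print $                match print
Accept reached after 8 steps.

8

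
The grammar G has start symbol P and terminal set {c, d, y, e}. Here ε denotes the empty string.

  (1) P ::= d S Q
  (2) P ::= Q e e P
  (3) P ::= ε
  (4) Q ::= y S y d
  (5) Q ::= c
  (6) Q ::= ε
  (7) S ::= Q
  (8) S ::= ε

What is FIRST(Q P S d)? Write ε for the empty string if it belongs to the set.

FIRST(Q): from Q::=y S y d we get {y}; from Q::=c we get {c}; from Q::=ε we get {ε}. So FIRST(Q) = {ε, c, y}.
FIRST(P): from P::=d S Q we get {d}; from P::=Q e e P we get {c, e, y}; from P::=ε we get {ε}. So FIRST(P) = {ε, c, d, e, y}.
FIRST(S): from S::=Q we get {ε, c, y}; from S::=ε we get {ε}. So FIRST(S) = {ε, c, y}.
FIRST(Q P S d): take FIRST of each symbol in turn, carrying on past any symbol whose FIRST contains ε; result {c, d, e, y}.

{c, d, e, y}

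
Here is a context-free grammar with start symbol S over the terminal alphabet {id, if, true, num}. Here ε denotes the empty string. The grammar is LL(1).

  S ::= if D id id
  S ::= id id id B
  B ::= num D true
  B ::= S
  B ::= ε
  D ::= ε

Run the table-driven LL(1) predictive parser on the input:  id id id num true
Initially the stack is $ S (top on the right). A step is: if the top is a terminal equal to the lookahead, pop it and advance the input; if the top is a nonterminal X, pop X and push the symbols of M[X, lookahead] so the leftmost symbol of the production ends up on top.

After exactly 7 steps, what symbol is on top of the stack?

true

     Stack         Input                Action
  1  $ S           id id id num true $  expand S ::= id id id B
  2  $ B id id id  id id id num true $  match id
  3  $ B id id     id id num true $     match id
  4  $ B id        id num true $        match id
  5  $ B           num true $           expand B ::= num D true
  6  $ true D num  num true $           match num
  7  $ true D      true $               expand D ::= ε
Stack after step 7: $ true (top = true).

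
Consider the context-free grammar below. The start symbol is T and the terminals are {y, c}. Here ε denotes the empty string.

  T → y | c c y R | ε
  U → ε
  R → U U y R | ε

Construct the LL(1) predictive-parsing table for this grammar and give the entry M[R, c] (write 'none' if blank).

FIRST(T): from T→y we get {y}; from T→c c y R we get {c}; from T→ε we get {ε}. So FIRST(T) = {ε, c, y}.
FIRST(U): from U→ε we get {ε}. So FIRST(U) = {ε}.
FIRST(R): from R→U U y R we get {y}; from R→ε we get {ε}. So FIRST(R) = {ε, y}.
FOLLOW(T) includes $ since T is the start symbol.
FOLLOW(T): T appears on no right-hand side. Thus FOLLOW(T) = {$}.
FOLLOW(R): in T→c c y R, the suffix after R is empty, so FOLLOW(R) ⊇ FOLLOW(T) = {$}; in R→U U y R, the suffix after R is empty (adds nothing new). Thus FOLLOW(R) = {$}.
For R → U U y R: FIRST(U U y R) = {y}, so it goes in M[R, t] for t ∈ {y}.
For R → ε: FIRST(ε) = {ε}, so it goes in M[R, t] for t ∈ {}; since ε ∈ FIRST, also for every t ∈ FOLLOW(R) = {$}.
None of these place a production in M[R, c].

none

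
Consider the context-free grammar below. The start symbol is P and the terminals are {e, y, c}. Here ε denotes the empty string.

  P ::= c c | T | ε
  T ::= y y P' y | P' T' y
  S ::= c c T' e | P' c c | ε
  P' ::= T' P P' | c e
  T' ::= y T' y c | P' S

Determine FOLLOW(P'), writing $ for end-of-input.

FIRST(P) = {ε, c, y}  (via T)
FIRST(T) = {c, y}  (via P' T' y)
FIRST(S) = {ε, c, y}  (via P' c c)
FIRST(P') = {c, y}  (via T' P P')
FIRST(T') = {c, y}  (via P' S)
FOLLOW(P) includes $ since P is the start symbol.
FOLLOW(P): in P'::=T' P P', P is followed by P' with FIRST {c, y}. Thus FOLLOW(P) = {$, c, y}.
FOLLOW(T): in P::=T, the suffix after T is empty, so FOLLOW(T) ⊇ FOLLOW(P) = {$, c, y}. Thus FOLLOW(T) = {$, c, y}.
FOLLOW(T'): in T::=P' T' y, T' is followed by y with FIRST {y}; in S::=c c T' e, T' is followed by e with FIRST {e}; in P'::=T' P P', T' is followed by P P' with FIRST {c, y}; in T'::=y T' y c, T' is followed by y c with FIRST {y}. Thus FOLLOW(T') = {c, e, y}.
FOLLOW(S): in T'::=P' S, the suffix after S is empty, so FOLLOW(S) ⊇ FOLLOW(T') = {c, e, y}. Thus FOLLOW(S) = {c, e, y}.
FOLLOW(P'): in T::=y y P' y, P' is followed by y with FIRST {y}; in T::=P' T' y, P' is followed by T' y with FIRST {c, y}; in S::=P' c c, P' is followed by c c with FIRST {c}; in P'::=T' P P', the suffix after P' is empty (adds nothing new); in T'::=P' S, P' is followed by S with FIRST {ε, c, y}; in T'::=P' S, the suffix after P' is nullable, so FOLLOW(P') ⊇ FOLLOW(T') = {c, e, y}. Thus FOLLOW(P') = {c, e, y}.

{c, e, y}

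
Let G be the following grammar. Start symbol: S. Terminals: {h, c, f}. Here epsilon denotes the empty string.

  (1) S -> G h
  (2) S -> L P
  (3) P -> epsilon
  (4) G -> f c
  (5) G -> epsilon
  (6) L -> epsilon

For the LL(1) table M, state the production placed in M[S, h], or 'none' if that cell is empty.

FIRST(P): from P->epsilon we get {epsilon}. So FIRST(P) = {epsilon}.
FIRST(G): from G->f c we get {f}; from G->epsilon we get {epsilon}. So FIRST(G) = {epsilon, f}.
FIRST(L): from L->epsilon we get {epsilon}. So FIRST(L) = {epsilon}.
FIRST(S): from S->G h we get {f, h}; from S->L P we get {epsilon}. So FIRST(S) = {epsilon, f, h}.
FOLLOW(S) includes $ since S is the start symbol.
FOLLOW(S): S appears on no right-hand side. Thus FOLLOW(S) = {$}.
For S -> G h: FIRST(G h) = {f, h}, so it goes in M[S, t] for t ∈ {f, h}.
For S -> L P: FIRST(L P) = {epsilon}, so it goes in M[S, t] for t ∈ {}; since epsilon ∈ FIRST, also for every t ∈ FOLLOW(S) = {$}.

S -> G h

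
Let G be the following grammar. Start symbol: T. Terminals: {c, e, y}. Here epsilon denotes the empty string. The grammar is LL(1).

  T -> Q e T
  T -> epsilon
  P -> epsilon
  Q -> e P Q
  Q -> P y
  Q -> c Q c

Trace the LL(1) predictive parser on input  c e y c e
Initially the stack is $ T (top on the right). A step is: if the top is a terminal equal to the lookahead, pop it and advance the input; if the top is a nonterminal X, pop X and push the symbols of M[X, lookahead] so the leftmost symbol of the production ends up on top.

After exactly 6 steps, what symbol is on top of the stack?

step 1: stack=$ T  input=c e y c e $  — expand T -> Q e T
step 2: stack=$ T e Q  input=c e y c e $  — expand Q -> c Q c
step 3: stack=$ T e c Q c  input=c e y c e $  — match c
step 4: stack=$ T e c Q  input=e y c e $  — expand Q -> e P Q
step 5: stack=$ T e c Q P e  input=e y c e $  — match e
step 6: stack=$ T e c Q P  input=y c e $  — expand P -> epsilon
Stack after step 6: $ T e c Q (top = Q).

Q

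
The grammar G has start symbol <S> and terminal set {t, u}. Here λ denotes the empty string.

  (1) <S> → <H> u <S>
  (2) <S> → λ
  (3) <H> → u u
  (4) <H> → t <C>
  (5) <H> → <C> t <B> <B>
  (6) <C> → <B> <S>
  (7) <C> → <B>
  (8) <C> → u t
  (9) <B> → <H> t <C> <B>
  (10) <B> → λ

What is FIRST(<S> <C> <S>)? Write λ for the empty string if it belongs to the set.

FIRST(<S>): from <S>→<H> u <S> we get {t, u}; from <S>→λ we get {λ}. So FIRST(<S>) = {λ, t, u}.
FIRST(<H>): from <H>→u u we get {u}; from <H>→t <C> we get {t}; from <H>→<C> t <B> <B> we get {t, u}. So FIRST(<H>) = {t, u}.
FIRST(<B>): from <B>→<H> t <C> <B> we get {t, u}; from <B>→λ we get {λ}. So FIRST(<B>) = {λ, t, u}.
FIRST(<C>): from <C>→<B> <S> we get {λ, t, u}; from <C>→<B> we get {λ, t, u}; from <C>→u t we get {u}. So FIRST(<C>) = {λ, t, u}.
FIRST(<S> <C> <S>): take FIRST of each symbol in turn, carrying on past any symbol whose FIRST contains λ; result {λ, t, u}.

{λ, t, u}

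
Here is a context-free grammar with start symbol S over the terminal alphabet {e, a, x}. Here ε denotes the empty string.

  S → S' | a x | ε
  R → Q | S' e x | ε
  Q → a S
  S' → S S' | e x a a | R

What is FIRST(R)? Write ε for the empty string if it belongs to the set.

{ε, a, e}

FIRST(Q) = {a}
FIRST(S) = {ε, a, e}  (via S')
FIRST(R) = {ε, a, e}  (via Q, S' e x)
FIRST(S') = {ε, a, e}  (via S S', R)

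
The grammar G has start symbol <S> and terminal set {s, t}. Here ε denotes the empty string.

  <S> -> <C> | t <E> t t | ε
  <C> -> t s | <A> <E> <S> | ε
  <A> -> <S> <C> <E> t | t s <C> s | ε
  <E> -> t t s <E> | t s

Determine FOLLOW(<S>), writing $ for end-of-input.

{$, s, t}

FIRST(<E>) = {t}
FIRST(<S>) = {ε, t}  (via <C>)
FIRST(<C>) = {ε, t}  (via <A> <E> <S>)
FIRST(<A>) = {ε, t}  (via <S> <C> <E> t)
FOLLOW(<S>) includes $ since <S> is the start symbol.
FOLLOW(<A>): in <C>-><A> <E> <S>, <A> is followed by <E> <S> with FIRST {t}. Thus FOLLOW(<A>) = {t}.
FOLLOW(<S>): in <C>-><A> <E> <S>, the suffix after <S> is empty, so FOLLOW(<S>) ⊇ FOLLOW(<C>) = {$, s, t}; in <A>-><S> <C> <E> t, <S> is followed by <C> <E> t with FIRST {t}. Thus FOLLOW(<S>) = {$, s, t}.
FOLLOW(<C>): in <S>-><C>, the suffix after <C> is empty, so FOLLOW(<C>) ⊇ FOLLOW(<S>) = {$, s, t}; in <A>-><S> <C> <E> t, <C> is followed by <E> t with FIRST {t}; in <A>->t s <C> s, <C> is followed by s with FIRST {s}. Thus FOLLOW(<C>) = {$, s, t}.
FOLLOW(<E>): in <S>->t <E> t t, <E> is followed by t t with FIRST {t}; in <C>-><A> <E> <S>, <E> is followed by <S> with FIRST {ε, t}; in <C>-><A> <E> <S>, the suffix after <E> is nullable, so FOLLOW(<E>) ⊇ FOLLOW(<C>) = {$, s, t}; in <A>-><S> <C> <E> t, <E> is followed by t with FIRST {t}; in <E>->t t s <E>, the suffix after <E> is empty (adds nothing new). Thus FOLLOW(<E>) = {$, s, t}.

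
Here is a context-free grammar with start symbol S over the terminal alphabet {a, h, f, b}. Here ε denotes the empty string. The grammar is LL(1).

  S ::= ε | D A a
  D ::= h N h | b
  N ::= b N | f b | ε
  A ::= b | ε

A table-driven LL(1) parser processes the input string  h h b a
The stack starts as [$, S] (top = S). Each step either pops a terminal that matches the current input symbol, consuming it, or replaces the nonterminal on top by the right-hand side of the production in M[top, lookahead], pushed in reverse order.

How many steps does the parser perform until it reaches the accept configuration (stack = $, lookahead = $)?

8

     Stack        Input      Action
  1  $ S          h h b a $  expand S ::= D A a
  2  $ a A D      h h b a $  expand D ::= h N h
  3  $ a A h N h  h h b a $  match h
  4  $ a A h N    h b a $    expand N ::= ε
  5  $ a A h      h b a $    match h
  6  $ a A        b a $      expand A ::= b
  7  $ a b        b a $      match b
  8  $ a          a $        match a
Accept reached after 8 steps.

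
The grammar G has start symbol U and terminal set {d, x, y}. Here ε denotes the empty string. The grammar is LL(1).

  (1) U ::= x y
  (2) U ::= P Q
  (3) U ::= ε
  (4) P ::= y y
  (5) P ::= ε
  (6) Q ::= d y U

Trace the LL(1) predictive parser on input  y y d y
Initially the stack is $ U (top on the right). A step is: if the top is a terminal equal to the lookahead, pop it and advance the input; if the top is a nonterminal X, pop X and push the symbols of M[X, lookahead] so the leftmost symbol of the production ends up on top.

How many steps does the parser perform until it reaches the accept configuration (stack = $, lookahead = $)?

8

     Stack    Input      Action
  1  $ U      y y d y $  expand U ::= P Q
  2  $ Q P    y y d y $  expand P ::= y y
  3  $ Q y y  y y d y $  match y
  4  $ Q y    y d y $    match y
  5  $ Q      d y $      expand Q ::= d y U
  6  $ U y d  d y $      match d
  7  $ U y    y $        match y
  8  $ U      $          expand U ::= ε
Accept reached after 8 steps.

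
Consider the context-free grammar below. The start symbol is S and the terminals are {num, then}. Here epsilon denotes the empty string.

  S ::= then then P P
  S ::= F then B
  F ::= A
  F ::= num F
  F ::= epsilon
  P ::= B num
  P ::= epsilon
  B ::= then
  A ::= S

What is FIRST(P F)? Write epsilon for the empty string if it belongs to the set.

FIRST(B): from B::=then we get {then}. So FIRST(B) = {then}.
FIRST(P): from P::=B num we get {then}; from P::=epsilon we get {epsilon}. So FIRST(P) = {epsilon, then}.
FIRST(S): from S::=then then P P we get {then}; from S::=F then B we get {num, then}. So FIRST(S) = {num, then}.
FIRST(A): from A::=S we get {num, then}. So FIRST(A) = {num, then}.
FIRST(F): from F::=A we get {num, then}; from F::=num F we get {num}; from F::=epsilon we get {epsilon}. So FIRST(F) = {epsilon, num, then}.
FIRST(P F): take FIRST of each symbol in turn, carrying on past any symbol whose FIRST contains epsilon; result {epsilon, num, then}.

{epsilon, num, then}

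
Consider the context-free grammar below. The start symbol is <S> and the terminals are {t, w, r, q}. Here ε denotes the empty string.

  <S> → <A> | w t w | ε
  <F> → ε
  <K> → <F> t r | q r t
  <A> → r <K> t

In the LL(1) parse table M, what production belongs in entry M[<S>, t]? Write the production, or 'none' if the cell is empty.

none

FIRST(<F>): from <F>→ε we get {ε}. So FIRST(<F>) = {ε}.
FIRST(<A>): from <A>→r <K> t we get {r}. So FIRST(<A>) = {r}.
FIRST(<S>): from <S>→<A> we get {r}; from <S>→w t w we get {w}; from <S>→ε we get {ε}. So FIRST(<S>) = {ε, r, w}.
FIRST(<K>): from <K>→<F> t r we get {t}; from <K>→q r t we get {q}. So FIRST(<K>) = {q, t}.
FOLLOW(<S>) includes $ since <S> is the start symbol.
FOLLOW(<S>): <S> appears on no right-hand side. Thus FOLLOW(<S>) = {$}.
For <S> → <A>: FIRST(<A>) = {r}, so it goes in M[<S>, t] for t ∈ {r}.
For <S> → w t w: FIRST(w t w) = {w}, so it goes in M[<S>, t] for t ∈ {w}.
For <S> → ε: FIRST(ε) = {ε}, so it goes in M[<S>, t] for t ∈ {}; since ε ∈ FIRST, also for every t ∈ FOLLOW(<S>) = {$}.
None of these place a production in M[<S>, t].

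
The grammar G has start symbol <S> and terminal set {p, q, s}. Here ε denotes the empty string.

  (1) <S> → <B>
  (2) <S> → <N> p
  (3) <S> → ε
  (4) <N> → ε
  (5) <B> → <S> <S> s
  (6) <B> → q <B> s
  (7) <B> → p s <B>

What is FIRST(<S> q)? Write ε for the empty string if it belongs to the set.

FIRST(<N>): from <N>→ε we get {ε}. So FIRST(<N>) = {ε}.
FIRST(<S>): from <S>→<B> we get {p, q, s}; from <S>→<N> p we get {p}; from <S>→ε we get {ε}. So FIRST(<S>) = {ε, p, q, s}.
FIRST(<B>): from <B>→<S> <S> s we get {p, q, s}; from <B>→q <B> s we get {q}; from <B>→p s <B> we get {p}. So FIRST(<B>) = {p, q, s}.
FIRST(<S> q): take FIRST of each symbol in turn, carrying on past any symbol whose FIRST contains ε; result {p, q, s}.

{p, q, s}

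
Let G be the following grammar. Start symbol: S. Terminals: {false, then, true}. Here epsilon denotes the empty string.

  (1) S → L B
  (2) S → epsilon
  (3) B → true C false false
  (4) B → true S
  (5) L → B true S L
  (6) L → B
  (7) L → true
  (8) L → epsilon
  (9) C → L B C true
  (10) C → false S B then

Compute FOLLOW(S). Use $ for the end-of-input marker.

{$, false, then, true}

FIRST(B): from B→true C false false we get {true}; from B→true S we get {true}. So FIRST(B) = {true}.
FIRST(L): from L→B true S L we get {true}; from L→B we get {true}; from L→true we get {true}; from L→epsilon we get {epsilon}. So FIRST(L) = {epsilon, true}.
FIRST(S): from S→L B we get {true}; from S→epsilon we get {epsilon}. So FIRST(S) = {epsilon, true}.
FIRST(C): from C→L B C true we get {true}; from C→false S B then we get {false}. So FIRST(C) = {false, true}.
FOLLOW(S) includes $ since S is the start symbol.
FOLLOW(L): in S→L B, L is followed by B with FIRST {true}; in L→B true S L, the suffix after L is empty (adds nothing new); in C→L B C true, L is followed by B C true with FIRST {true}. Thus FOLLOW(L) = {true}.
FOLLOW(C): in B→true C false false, C is followed by false false with FIRST {false}; in C→L B C true, C is followed by true with FIRST {true}. Thus FOLLOW(C) = {false, true}.
FOLLOW(S): in B→true S, the suffix after S is empty, so FOLLOW(S) ⊇ FOLLOW(B) = {$, false, then, true}; in L→B true S L, S is followed by L with FIRST {epsilon, true}; in L→B true S L, the suffix after S is nullable, so FOLLOW(S) ⊇ FOLLOW(L) = {true}; in C→false S B then, S is followed by B then with FIRST {true}. Thus FOLLOW(S) = {$, false, then, true}.
FOLLOW(B): in S→L B, the suffix after B is empty, so FOLLOW(B) ⊇ FOLLOW(S) = {$, false, then, true}; in L→B true S L, B is followed by true S L with FIRST {true}; in L→B, the suffix after B is empty, so FOLLOW(B) ⊇ FOLLOW(L) = {true}; in C→L B C true, B is followed by C true with FIRST {false, true}; in C→false S B then, B is followed by then with FIRST {then}. Thus FOLLOW(B) = {$, false, then, true}.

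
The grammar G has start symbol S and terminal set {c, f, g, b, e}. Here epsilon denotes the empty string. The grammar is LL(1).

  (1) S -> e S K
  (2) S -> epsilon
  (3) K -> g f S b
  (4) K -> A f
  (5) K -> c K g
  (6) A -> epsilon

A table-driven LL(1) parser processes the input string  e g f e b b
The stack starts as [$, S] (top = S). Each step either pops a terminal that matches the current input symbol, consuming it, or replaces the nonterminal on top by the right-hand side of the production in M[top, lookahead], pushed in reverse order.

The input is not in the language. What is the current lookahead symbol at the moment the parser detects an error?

      Stack      Input          Action
   1  $ S        e g f e b b $  expand S -> e S K
   2  $ K S e    e g f e b b $  match e
   3  $ K S      g f e b b $    expand S -> epsilon
   4  $ K        g f e b b $    expand K -> g f S b
   5  $ b S f g  g f e b b $    match g
   6  $ b S f    f e b b $      match f
   7  $ b S      e b b $        expand S -> e S K
   8  $ b K S e  e b b $        match e
   9  $ b K S    b b $          expand S -> epsilon
  10  $ b K      b b $          error: M[K, b] is empty

b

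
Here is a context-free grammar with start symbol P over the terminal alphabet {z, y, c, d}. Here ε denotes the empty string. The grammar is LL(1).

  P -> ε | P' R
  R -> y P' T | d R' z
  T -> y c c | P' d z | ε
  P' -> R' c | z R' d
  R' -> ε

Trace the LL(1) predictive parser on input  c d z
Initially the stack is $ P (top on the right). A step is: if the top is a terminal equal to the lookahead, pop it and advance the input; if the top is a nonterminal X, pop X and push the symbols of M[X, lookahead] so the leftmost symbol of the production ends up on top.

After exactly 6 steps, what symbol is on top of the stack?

     Stack     Input    Action
  1  $ P       c d z $  expand P -> P' R
  2  $ R P'    c d z $  expand P' -> R' c
  3  $ R c R'  c d z $  expand R' -> ε
  4  $ R c     c d z $  match c
  5  $ R       d z $    expand R -> d R' z
  6  $ z R' d  d z $    match d
Stack after step 6: $ z R' (top = R').

R'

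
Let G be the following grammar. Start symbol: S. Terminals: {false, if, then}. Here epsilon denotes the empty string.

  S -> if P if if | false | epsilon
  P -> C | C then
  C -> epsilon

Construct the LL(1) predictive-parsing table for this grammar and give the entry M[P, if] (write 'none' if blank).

P -> C

FIRST(S): from S->if P if if we get {if}; from S->false we get {false}; from S->epsilon we get {epsilon}. So FIRST(S) = {epsilon, false, if}.
FIRST(C): from C->epsilon we get {epsilon}. So FIRST(C) = {epsilon}.
FIRST(P): from P->C we get {epsilon}; from P->C then we get {then}. So FIRST(P) = {epsilon, then}.
FOLLOW(S) includes $ since S is the start symbol.
FOLLOW(P): in S->if P if if, P is followed by if if with FIRST {if}. Thus FOLLOW(P) = {if}.
For P -> C: FIRST(C) = {epsilon}, so it goes in M[P, t] for t ∈ {}; since epsilon ∈ FIRST, also for every t ∈ FOLLOW(P) = {if}.
For P -> C then: FIRST(C then) = {then}, so it goes in M[P, t] for t ∈ {then}.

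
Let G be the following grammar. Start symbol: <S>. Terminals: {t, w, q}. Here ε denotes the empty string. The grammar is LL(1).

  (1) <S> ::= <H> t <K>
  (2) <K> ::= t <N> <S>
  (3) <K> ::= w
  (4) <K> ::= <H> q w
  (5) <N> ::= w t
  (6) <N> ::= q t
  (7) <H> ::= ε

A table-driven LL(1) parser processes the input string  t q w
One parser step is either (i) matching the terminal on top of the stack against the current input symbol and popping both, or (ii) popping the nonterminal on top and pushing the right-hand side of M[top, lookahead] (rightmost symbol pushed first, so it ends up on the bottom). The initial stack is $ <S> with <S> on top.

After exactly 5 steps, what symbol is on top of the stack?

step 1: stack=$ <S>  input=t q w $  — expand <S> ::= <H> t <K>
step 2: stack=$ <K> t <H>  input=t q w $  — expand <H> ::= ε
step 3: stack=$ <K> t  input=t q w $  — match t
step 4: stack=$ <K>  input=q w $  — expand <K> ::= <H> q w
step 5: stack=$ w q <H>  input=q w $  — expand <H> ::= ε
Stack after step 5: $ w q (top = q).

q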